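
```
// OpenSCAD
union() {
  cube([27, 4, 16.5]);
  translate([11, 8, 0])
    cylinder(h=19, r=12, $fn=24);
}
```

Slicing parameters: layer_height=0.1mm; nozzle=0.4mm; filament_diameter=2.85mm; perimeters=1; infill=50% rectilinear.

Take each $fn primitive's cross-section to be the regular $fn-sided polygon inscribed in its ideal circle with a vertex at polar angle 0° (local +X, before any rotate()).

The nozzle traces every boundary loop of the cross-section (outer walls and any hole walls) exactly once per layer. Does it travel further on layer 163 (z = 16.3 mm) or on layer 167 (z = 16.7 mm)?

Layer 163 (z = 16.3): the 27×4 cube contributes its full rectangle (perimeter 62.00 mm); the r=12 cylinder at (11, 8) gives a regular 24-gon of circumradius 12 (constant along its height) (perimeter = 2·24·12.000·sin(180°/24) = 75.18 mm); Combining (union): the regions partially overlap (shared area 81.67 mm²), so the edge portions inside another operand are dropped and the merged outline is re-measured after clipping — boundary = 87.92 mm. So its perimeter = 87.92 mm. Layer 167 (z = 16.7): the cube is absent (z outside [0, 16.5]); the cylinder at (11, 8): section is a regular 24-gon, circumradius r=12 (perimeter = 2·24·12.000·sin(180°/24) = 75.18 mm); Taking the union: only the r=12 cylinder at (11, 8) is present, so the union is just that shape — boundary = 75.18 mm. So its perimeter = 75.18 mm. Layer 163 is larger (87.92 vs 75.18 mm).

layer 163 (z = 16.3 mm)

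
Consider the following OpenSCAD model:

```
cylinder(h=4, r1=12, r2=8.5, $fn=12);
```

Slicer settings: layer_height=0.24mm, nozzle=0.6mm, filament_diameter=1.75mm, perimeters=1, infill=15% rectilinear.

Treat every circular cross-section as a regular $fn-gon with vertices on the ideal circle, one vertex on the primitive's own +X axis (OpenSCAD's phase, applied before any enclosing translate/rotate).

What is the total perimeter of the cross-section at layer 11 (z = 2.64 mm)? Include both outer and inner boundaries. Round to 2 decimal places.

60.19 mm

At z = 2.64 mm: the cone contributes a regular 12-gon of circumradius 9.690 (interpolated between r1=12 and r2=8.5 at t=0.660) (perimeter = 2·12·9.690·sin(180°/12) = 60.19 mm). Overall, the cross-section is a single solid region. Total boundary length (outer) = 60.19 mm.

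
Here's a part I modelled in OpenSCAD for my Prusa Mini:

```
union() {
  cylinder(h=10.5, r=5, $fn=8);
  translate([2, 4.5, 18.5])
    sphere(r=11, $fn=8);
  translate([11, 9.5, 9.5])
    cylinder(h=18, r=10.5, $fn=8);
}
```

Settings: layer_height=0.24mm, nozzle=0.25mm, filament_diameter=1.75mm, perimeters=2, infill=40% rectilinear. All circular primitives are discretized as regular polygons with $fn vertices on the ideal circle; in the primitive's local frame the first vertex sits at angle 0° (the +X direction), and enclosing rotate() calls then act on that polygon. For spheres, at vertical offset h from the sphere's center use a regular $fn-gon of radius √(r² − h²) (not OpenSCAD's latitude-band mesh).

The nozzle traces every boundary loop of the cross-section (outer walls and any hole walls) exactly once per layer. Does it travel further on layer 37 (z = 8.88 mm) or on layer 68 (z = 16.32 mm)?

Layer 37 (z = 8.88): the r=5 cylinder contributes a regular 8-gon of circumradius 5 (perimeter = 2·8·5.000·sin(180°/8) = 30.61 mm); the sphere at (2, 4.5): section is a regular 8-gon, circumradius = √(r²−h²) = √(11²−9.62²) = 5.334 (perimeter = 2·8·5.334·sin(180°/8) = 32.66 mm); the cylinder at (11, 9.5) does not reach this height (z outside [9.5, 27.5]); Merging all regions: the regions partially overlap (shared area 28.97 mm²), so the edge portions inside another operand are dropped and the merged outline is re-measured after clipping — boundary = 42.29 mm. So its perimeter = 42.29 mm. Layer 68 (z = 16.32): the cylinder is absent (z outside [0, 10.5]); the r=11 sphere at (2, 4.5) contributes a regular 8-gon of circumradius √(11²−2.18²) = 10.782 (perimeter = 2·8·10.782·sin(180°/8) = 66.02 mm); the r=10.5 cylinder at (11, 9.5) gives a regular 8-gon of circumradius 10.5 (constant along its height) (perimeter = 2·8·10.500·sin(180°/8) = 64.29 mm); Merging all regions: the regions partially overlap (shared area 120.63 mm²), so the edge portions inside another operand are dropped and the merged outline is re-measured after clipping — boundary = 87.34 mm. So its perimeter = 87.34 mm. Layer 68 is larger (87.34 vs 42.29 mm).

layer 68 (z = 16.32 mm)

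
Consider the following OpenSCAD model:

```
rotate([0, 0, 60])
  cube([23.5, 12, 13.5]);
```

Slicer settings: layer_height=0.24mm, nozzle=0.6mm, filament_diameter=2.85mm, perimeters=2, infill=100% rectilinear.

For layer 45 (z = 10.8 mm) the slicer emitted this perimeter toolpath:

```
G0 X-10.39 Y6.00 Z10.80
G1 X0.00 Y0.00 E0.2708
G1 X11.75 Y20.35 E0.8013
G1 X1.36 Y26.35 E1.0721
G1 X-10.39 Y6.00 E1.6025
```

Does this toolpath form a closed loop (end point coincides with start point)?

Start point (G0): (-10.39, 6.00). End point (last G1): the path returns to the start — closed.

yes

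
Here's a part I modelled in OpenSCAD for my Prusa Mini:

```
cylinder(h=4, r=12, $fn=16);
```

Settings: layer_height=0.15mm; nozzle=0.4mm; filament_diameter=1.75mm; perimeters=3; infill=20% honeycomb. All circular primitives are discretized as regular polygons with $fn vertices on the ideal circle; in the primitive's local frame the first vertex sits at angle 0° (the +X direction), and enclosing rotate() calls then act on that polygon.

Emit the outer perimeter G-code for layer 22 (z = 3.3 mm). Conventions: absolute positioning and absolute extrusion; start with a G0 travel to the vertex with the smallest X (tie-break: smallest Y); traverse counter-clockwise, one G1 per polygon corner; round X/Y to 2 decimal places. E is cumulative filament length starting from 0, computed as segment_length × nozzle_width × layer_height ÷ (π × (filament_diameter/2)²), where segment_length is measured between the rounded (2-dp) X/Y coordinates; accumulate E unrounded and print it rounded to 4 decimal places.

G0 X-12.00 Y0.00 Z3.30
G1 X-11.09 Y-4.59 E0.1167
G1 X-8.49 Y-8.49 E0.2336
G1 X-4.59 Y-11.09 E0.3506
G1 X0.00 Y-12.00 E0.4673
G1 X4.59 Y-11.09 E0.5840
G1 X8.49 Y-8.49 E0.7009
G1 X11.09 Y-4.59 E0.8179
G1 X12.00 Y0.00 E0.9346
G1 X11.09 Y4.59 E1.0513
G1 X8.49 Y8.49 E1.1682
G1 X4.59 Y11.09 E1.2852
G1 X0.00 Y12.00 E1.4019
G1 X-4.59 Y11.09 E1.5186
G1 X-8.49 Y8.49 E1.6355
G1 X-11.09 Y4.59 E1.7525
G1 X-12.00 Y0.00 E1.8692

At z = 3.3 mm: the r=12 cylinder contributes a regular 16-gon of circumradius 12. The outline is a single polygon with 16 vertices. Extrusion per mm of travel: 0.4 × 0.15 / (π × 0.875²) = 0.024945. Accumulating E over each segment gives final E = 1.8692.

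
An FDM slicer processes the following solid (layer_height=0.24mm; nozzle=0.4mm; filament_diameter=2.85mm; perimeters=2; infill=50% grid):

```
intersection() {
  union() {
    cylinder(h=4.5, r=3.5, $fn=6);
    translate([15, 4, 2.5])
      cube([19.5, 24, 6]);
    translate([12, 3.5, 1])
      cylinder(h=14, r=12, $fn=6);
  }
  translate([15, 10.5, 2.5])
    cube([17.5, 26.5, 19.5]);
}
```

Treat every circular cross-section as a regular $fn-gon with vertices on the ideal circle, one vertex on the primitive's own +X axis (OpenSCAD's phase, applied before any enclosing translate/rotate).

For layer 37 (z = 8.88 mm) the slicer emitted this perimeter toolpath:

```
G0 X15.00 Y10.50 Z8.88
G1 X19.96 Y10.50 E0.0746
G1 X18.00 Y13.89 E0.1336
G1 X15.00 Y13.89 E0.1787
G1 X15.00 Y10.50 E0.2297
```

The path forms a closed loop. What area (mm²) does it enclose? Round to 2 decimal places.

13.49 mm²

Apply the shoelace formula to the sequence of (X, Y) vertices; enclosed area = 13.49 mm².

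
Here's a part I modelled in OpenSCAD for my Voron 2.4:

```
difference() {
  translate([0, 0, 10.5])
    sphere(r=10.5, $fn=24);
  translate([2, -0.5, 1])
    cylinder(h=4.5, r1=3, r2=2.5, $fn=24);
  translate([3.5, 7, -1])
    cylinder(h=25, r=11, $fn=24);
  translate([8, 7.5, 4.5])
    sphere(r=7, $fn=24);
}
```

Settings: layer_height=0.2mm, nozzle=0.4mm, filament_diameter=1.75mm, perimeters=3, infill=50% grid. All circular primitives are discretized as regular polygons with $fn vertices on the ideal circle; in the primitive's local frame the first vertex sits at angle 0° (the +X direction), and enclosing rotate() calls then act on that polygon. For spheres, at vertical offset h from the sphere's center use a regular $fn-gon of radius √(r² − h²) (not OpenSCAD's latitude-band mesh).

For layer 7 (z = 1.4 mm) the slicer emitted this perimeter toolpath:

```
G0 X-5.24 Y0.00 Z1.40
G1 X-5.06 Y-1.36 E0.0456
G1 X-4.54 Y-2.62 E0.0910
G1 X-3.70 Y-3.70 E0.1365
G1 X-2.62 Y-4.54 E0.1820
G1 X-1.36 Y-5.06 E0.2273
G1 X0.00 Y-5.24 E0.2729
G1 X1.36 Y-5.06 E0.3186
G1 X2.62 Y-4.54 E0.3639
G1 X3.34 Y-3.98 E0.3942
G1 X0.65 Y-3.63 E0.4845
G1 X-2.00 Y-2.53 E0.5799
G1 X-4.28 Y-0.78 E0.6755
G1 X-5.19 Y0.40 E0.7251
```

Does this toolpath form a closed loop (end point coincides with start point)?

no

Start point (G0): (-5.24, 0.00). End point (last G1): the path does not return to the start — open.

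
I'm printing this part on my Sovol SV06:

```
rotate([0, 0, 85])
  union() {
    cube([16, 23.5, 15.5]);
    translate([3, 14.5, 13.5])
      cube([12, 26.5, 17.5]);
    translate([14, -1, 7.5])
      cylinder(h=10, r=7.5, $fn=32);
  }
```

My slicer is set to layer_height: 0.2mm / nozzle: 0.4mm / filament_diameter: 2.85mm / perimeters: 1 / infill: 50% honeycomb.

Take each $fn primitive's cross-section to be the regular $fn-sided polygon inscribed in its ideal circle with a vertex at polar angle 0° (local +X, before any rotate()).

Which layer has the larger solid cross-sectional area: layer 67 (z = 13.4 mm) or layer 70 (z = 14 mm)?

layer 70 (z = 14 mm)

Layer 67 (z = 13.4): the cube is present — its section is the full 16×23.5 rectangle (area 376.00 mm²); the cube at (3, 14.5) is absent (z outside [13.5, 31]); the cylinder at (14, -1): section is a regular 32-gon, circumradius r=7.5 (area = (32/2)·7.500²·sin(360°/32) = 175.58 mm²); Taking the union: the regions partially overlap — summed areas 551.58 mm² minus the doubly-counted overlap 49.22 mm² gives 502.36 mm² — area = 502.36 mm²; (whole slice rotated 85° about Z — lengths, areas and connectivity unchanged). So its area = 502.36 mm². Layer 70 (z = 14): the cube (footprint 16×23.5) is included at this height (area 376.00 mm²); the 12×26.5 cube at (3, 14.5) contributes its full rectangle (area 318.00 mm²); the r=7.5 cylinder at (14, -1) contributes a regular 32-gon of circumradius 7.5 (area = (32/2)·7.500²·sin(360°/32) = 175.58 mm²); Combining (union): the regions partially overlap — summed areas 869.58 mm² minus the doubly-counted overlap 157.22 mm² gives 712.36 mm² — area = 712.36 mm²; (whole slice rotated 85° about Z — lengths, areas and connectivity unchanged). So its area = 712.36 mm². Layer 70 is larger (712.36 vs 502.36 mm²).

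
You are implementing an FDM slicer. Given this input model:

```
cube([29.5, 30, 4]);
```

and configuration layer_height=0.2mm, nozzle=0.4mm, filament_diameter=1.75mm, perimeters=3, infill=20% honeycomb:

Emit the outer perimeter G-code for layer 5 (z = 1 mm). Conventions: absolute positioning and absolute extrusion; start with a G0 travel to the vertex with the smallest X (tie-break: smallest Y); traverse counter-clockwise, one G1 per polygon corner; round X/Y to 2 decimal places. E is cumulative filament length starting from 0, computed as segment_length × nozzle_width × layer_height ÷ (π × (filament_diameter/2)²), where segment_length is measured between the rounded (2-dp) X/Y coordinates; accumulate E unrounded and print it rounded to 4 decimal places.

At z = 1 mm: the 29.5×30 cube contributes its full rectangle. The outline is a single polygon with 4 vertices. Extrusion per mm of travel: 0.4 × 0.2 / (π × 0.875²) = 0.033260. Accumulating E over each segment gives final E = 3.9580.

G0 X0.00 Y0.00 Z1.00
G1 X29.50 Y0.00 E0.9812
G1 X29.50 Y30.00 E1.9790
G1 X0.00 Y30.00 E2.9602
G1 X0.00 Y0.00 E3.9580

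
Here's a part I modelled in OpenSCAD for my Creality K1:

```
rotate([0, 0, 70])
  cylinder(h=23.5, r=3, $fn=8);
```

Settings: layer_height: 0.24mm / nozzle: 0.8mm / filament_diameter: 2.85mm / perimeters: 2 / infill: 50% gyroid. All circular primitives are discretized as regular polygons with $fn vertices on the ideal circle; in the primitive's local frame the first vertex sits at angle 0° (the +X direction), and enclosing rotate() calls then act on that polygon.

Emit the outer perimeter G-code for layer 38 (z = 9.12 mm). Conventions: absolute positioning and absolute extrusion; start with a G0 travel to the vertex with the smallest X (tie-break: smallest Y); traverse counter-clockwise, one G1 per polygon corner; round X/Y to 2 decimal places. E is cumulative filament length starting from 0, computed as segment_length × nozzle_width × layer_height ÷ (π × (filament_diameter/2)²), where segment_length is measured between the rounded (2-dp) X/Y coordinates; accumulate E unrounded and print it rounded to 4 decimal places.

G0 X-2.82 Y1.03 Z9.12
G1 X-2.72 Y-1.27 E0.0693
G1 X-1.03 Y-2.82 E0.1383
G1 X1.27 Y-2.72 E0.2076
G1 X2.82 Y-1.03 E0.2766
G1 X2.72 Y1.27 E0.3459
G1 X1.03 Y2.82 E0.4149
G1 X-1.27 Y2.72 E0.4842
G1 X-2.82 Y1.03 E0.5532

At z = 9.12 mm: the r=3 cylinder gives a regular 8-gon of circumradius 3 (constant along its height); (whole slice rotated 70° about Z — lengths, areas and connectivity unchanged). The outline is a single polygon with 8 vertices. Extrusion per mm of travel: 0.8 × 0.24 / (π × 1.425²) = 0.030097. Accumulating E over each segment gives final E = 0.5532.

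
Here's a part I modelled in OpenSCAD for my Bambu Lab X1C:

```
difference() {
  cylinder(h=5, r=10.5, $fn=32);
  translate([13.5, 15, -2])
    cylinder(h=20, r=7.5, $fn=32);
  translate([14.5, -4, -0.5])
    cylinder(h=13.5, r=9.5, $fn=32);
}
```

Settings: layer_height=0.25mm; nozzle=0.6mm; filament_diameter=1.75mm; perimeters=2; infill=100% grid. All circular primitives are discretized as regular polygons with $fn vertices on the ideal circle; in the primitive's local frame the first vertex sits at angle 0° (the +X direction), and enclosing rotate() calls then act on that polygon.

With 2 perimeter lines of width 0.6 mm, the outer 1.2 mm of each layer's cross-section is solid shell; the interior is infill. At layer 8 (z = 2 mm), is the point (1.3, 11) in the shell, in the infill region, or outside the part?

At z = 2 mm: the r=10.5 cylinder contributes a regular 32-gon of circumradius 10.5; the cylinder at (13.5, 15): section is a regular 32-gon, circumradius r=7.5; the r=9.5 cylinder at (14.5, -4) gives a regular 32-gon of circumradius 9.5 (constant along its height); Taking the first minus the rest: starting from the r=10.5 cylinder, the r=7.5 cylinder at (13.5, 15) misses the remaining region (no effect); the r=9.5 cylinder at (14.5, -4) partially overlaps it — only the 43.79 mm² overlap (of its 281.71 mm²) is removed, clipping the outline — 1 connected region. Overall, the cross-section is a single solid region. The nearest boundary edge runs (0.00, 10.50)→(2.05, 10.30); distance from the point to it = 0.63 mm. The point is not inside any of the regions above, so it lies outside the cross-section (0.63 mm from the nearest boundary).

outside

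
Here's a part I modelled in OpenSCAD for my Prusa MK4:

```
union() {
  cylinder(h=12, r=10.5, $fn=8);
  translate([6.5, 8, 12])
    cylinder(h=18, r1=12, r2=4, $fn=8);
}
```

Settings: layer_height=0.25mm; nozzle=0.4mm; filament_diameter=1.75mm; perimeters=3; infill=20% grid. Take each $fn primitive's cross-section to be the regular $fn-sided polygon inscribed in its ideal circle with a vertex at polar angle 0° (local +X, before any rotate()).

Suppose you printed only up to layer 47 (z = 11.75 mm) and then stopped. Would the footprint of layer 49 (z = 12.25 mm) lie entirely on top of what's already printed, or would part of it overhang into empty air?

part overhangs

Compare the two slices. At z = 11.75: the r=10.5 cylinder gives a regular 8-gon of circumradius 10.5 (constant along its height) (area = (8/2)·10.500²·sin(360°/8) = 311.83 mm²); the cone at (6.5, 8) is not intersected at this z (z outside [12, 30]); Merging all regions: only the r=10.5 cylinder is present, so the union is just that shape — area = 311.83 mm². At z = 12.25: the cylinder does not reach this height (z outside [0, 12]); the cone at (6.5, 8) contributes a regular 8-gon of circumradius 11.889 (interpolated between r1=12 and r2=4 at t=0.014) (area = (8/2)·11.889²·sin(360°/8) = 399.79 mm²); Taking the union: only the cone at (6.5, 8) is present, so the union is just that shape — area = 399.79 mm². Checking containment: at z = 12.25 the cross-section extends beyond the z = 11.75 cross-section by about 255.44 mm².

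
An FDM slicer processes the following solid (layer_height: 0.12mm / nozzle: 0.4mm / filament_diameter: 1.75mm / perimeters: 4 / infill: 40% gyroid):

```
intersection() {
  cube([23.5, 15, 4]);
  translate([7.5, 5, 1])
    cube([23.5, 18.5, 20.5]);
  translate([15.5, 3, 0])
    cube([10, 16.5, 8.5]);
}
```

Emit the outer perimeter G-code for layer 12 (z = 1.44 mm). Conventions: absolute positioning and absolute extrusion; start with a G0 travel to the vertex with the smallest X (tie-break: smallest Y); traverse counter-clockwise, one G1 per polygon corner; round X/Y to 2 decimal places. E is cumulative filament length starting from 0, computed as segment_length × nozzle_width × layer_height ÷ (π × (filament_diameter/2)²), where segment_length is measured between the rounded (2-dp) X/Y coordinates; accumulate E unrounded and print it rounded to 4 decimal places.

At z = 1.44 mm: the 23.5×15 cube contributes its full rectangle; the cube at (7.5, 5) (footprint 23.5×18.5) is included at this height; the cube at (15.5, 3) (footprint 10×16.5) is included at this height; Taking the intersection: the 23.5×18.5 cube at (7.5, 5) partially overlaps the 23.5×15 cube; clipping to the common part keeps 160.00 mm²; the 10×16.5 cube at (15.5, 3) partially overlaps the running intersection; clipping to the common part keeps 80.00 mm² — 1 connected region. The outline is a single polygon with 4 vertices. Extrusion per mm of travel: 0.4 × 0.12 / (π × 0.875²) = 0.019956. Accumulating E over each segment gives final E = 0.7184.

G0 X15.50 Y5.00 Z1.44
G1 X23.50 Y5.00 E0.1596
G1 X23.50 Y15.00 E0.3592
G1 X15.50 Y15.00 E0.5189
G1 X15.50 Y5.00 E0.7184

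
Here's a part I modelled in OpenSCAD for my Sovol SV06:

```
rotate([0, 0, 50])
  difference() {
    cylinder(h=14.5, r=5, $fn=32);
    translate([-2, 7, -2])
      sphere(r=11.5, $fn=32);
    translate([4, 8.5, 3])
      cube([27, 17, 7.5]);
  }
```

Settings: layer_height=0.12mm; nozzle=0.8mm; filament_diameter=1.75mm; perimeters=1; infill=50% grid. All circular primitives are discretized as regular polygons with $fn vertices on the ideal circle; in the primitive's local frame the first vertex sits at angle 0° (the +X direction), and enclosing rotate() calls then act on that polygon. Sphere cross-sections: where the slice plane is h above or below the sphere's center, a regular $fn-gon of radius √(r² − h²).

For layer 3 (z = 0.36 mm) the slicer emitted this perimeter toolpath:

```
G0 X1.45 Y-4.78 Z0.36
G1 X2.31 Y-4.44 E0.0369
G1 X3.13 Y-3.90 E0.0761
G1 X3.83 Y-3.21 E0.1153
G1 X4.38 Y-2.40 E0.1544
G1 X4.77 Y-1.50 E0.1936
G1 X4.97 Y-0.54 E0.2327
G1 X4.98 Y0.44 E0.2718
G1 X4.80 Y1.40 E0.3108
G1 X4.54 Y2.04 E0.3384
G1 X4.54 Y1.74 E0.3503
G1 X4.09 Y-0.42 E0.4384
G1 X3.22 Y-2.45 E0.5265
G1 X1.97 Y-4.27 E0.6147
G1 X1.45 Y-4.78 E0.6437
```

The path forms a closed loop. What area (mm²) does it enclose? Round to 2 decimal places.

5.49 mm²

Apply the shoelace formula to the sequence of (X, Y) vertices; enclosed area = 5.49 mm².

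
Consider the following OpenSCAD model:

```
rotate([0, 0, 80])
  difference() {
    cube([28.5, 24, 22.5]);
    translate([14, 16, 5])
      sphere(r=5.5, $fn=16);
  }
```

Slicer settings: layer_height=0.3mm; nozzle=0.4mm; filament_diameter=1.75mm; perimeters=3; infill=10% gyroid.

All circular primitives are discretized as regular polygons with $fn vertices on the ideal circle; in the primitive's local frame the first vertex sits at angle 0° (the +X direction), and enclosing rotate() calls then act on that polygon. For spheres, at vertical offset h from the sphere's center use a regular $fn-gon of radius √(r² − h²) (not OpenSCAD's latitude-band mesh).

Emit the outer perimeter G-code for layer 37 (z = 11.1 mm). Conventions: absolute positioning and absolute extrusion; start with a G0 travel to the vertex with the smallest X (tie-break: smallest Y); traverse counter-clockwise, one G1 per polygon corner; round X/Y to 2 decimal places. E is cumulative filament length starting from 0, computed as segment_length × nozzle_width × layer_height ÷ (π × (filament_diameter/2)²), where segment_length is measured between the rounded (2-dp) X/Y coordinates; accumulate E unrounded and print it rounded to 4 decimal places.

At z = 11.1 mm: the 28.5×24 cube contributes its full rectangle; the sphere at (14, 16) is absent (|z−center|=6.100 > r=5.5); Subtracting the remaining from the first: none of the subtracted shapes is present at this height, so the 28.5×24 cube is unchanged — 1 connected region; (rotated 80° about Z; rotation is an isometry so areas/perimeters/island counts are preserved). The outline is a single polygon with 4 vertices. Extrusion per mm of travel: 0.4 × 0.3 / (π × 0.875²) = 0.049890. Accumulating E over each segment gives final E = 5.2387.

G0 X-23.64 Y4.17 Z11.10
G1 X0.00 Y0.00 E1.1976
G1 X4.95 Y28.07 E2.6196
G1 X-18.69 Y32.23 E3.8172
G1 X-23.64 Y4.17 E5.2387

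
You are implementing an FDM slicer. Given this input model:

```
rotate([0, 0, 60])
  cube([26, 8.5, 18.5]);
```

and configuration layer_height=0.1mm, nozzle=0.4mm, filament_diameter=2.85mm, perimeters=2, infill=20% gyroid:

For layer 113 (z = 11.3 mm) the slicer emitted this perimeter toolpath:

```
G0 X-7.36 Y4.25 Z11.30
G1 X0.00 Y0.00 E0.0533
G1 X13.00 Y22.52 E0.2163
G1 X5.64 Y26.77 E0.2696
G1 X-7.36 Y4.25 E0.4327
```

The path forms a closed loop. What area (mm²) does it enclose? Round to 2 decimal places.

221.00 mm²

Apply the shoelace formula to the sequence of (X, Y) vertices; enclosed area = 221.00 mm².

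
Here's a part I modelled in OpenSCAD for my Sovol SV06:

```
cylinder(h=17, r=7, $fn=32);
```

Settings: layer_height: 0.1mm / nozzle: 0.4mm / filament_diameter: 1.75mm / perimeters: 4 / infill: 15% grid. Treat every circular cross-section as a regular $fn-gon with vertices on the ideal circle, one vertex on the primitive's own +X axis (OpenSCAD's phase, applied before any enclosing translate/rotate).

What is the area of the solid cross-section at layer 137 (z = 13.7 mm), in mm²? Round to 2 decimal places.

152.95 mm²

At z = 13.7 mm: the r=7 cylinder gives a regular 32-gon of circumradius 7 (constant along its height) (area = (32/2)·7.000²·sin(360°/32) = 152.95 mm²). Overall, the cross-section is a single solid region. Net area = 152.95 mm².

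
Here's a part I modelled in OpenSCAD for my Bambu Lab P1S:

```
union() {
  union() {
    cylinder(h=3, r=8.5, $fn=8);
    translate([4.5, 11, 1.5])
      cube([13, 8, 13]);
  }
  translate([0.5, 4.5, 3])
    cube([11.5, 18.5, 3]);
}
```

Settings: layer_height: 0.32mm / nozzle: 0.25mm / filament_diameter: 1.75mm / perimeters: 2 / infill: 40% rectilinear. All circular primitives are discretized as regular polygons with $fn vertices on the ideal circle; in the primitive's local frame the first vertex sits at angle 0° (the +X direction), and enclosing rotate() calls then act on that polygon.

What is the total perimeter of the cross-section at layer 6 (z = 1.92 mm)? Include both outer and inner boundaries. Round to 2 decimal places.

At z = 1.92 mm: the r=8.5 cylinder gives a regular 8-gon of circumradius 8.5 (constant along its height) (perimeter = 2·8·8.500·sin(180°/8) = 52.04 mm); the cube at (4.5, 11) is present — its section is the full 13×8 rectangle (perimeter 42.00 mm); Combining (union): the 2 present regions are separate (no shared area or edge), so areas and boundary lengths simply add and each stays a separate island — boundary = 94.04 mm; the cube at (0.5, 4.5) does not reach this height (z outside [3, 6]); Taking the union: only that combined region is present, so the union is just that shape — boundary = 94.04 mm. Overall, the cross-section has 2 separate islands. Total boundary length (outer) = 94.04 mm.

94.04 mm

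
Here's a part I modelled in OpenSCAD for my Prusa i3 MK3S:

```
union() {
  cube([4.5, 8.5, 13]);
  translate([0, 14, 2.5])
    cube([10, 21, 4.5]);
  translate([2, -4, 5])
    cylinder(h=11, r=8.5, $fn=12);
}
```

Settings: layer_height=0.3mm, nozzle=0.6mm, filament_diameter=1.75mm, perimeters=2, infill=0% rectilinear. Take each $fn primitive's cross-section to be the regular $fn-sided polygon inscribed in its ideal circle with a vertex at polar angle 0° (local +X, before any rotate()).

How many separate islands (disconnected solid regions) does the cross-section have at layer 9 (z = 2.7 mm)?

At z = 2.7 mm: the cube (footprint 4.5×8.5) is included at this height; the 10×21 cube at (0, 14) contributes its full rectangle; the cylinder at (2, -4) is absent (z outside [5, 16]); Combining (union): the 2 present regions are separate (no shared area or edge), so areas and boundary lengths simply add and each stays a separate island — 2 connected regions. Overall, the cross-section has 2 separate islands. Island count = 2.

2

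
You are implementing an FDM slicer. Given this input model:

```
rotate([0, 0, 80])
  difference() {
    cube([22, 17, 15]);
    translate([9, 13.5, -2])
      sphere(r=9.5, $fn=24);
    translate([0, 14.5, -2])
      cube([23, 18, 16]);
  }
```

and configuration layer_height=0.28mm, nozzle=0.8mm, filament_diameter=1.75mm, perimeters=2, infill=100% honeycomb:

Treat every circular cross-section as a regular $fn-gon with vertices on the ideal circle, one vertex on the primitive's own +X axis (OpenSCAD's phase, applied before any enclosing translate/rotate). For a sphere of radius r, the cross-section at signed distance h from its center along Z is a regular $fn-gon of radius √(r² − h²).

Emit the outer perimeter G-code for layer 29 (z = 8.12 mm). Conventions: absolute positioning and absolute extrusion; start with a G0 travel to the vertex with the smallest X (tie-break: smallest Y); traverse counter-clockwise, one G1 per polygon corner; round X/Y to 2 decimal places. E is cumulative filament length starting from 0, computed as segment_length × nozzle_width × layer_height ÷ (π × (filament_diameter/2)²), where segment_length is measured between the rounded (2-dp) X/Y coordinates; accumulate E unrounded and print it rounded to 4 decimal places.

At z = 8.12 mm: the cube (footprint 22×17) is included at this height; the sphere at (9, 13.5) is not intersected at this z (|z−center|=10.120 > r=9.5); the 23×18 cube at (0, 14.5) contributes its full rectangle; Subtracting the remaining from the first: starting from the 22×17 cube, the 23×18 cube at (0, 14.5) partially overlaps it — only the 55.00 mm² overlap (of its 414.00 mm²) is removed, clipping the outline — 1 connected region; (rotated 80° about Z; rotation is an isometry so areas/perimeters/island counts are preserved). The outline is a single polygon with 4 vertices. Extrusion per mm of travel: 0.8 × 0.28 / (π × 0.875²) = 0.093128. Accumulating E over each segment gives final E = 6.7982.

G0 X-14.28 Y2.52 Z8.12
G1 X0.00 Y0.00 E1.3504
G1 X3.82 Y21.67 E3.3996
G1 X-10.46 Y24.18 E4.7499
G1 X-14.28 Y2.52 E6.7982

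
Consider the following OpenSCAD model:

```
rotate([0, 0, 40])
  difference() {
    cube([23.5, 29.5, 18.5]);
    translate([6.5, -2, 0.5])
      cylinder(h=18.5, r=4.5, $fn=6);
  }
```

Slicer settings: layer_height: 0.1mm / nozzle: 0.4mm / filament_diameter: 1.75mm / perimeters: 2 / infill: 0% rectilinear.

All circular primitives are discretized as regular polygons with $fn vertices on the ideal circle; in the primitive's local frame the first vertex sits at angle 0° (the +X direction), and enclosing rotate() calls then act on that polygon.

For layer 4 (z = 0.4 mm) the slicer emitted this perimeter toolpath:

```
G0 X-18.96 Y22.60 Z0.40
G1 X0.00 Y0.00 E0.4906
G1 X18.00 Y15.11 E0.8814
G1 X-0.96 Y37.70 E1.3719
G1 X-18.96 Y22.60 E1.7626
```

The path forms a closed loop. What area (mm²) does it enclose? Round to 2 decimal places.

Apply the shoelace formula to the sequence of (X, Y) vertices; enclosed area = 693.10 mm².

693.10 mm²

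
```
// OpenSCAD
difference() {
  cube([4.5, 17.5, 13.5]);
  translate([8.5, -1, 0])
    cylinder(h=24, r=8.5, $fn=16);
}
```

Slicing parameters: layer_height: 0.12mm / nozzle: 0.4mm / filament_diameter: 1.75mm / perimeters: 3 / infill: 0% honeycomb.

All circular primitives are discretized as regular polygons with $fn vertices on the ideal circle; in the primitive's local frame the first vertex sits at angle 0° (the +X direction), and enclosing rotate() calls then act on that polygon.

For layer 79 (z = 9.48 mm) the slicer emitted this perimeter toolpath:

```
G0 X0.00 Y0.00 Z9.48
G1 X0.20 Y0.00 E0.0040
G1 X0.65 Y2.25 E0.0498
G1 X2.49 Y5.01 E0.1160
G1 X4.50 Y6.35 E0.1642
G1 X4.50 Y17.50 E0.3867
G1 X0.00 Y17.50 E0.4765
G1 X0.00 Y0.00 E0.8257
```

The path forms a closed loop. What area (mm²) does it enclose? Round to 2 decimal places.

Apply the shoelace formula to the sequence of (X, Y) vertices; enclosed area = 60.15 mm².

60.15 mm²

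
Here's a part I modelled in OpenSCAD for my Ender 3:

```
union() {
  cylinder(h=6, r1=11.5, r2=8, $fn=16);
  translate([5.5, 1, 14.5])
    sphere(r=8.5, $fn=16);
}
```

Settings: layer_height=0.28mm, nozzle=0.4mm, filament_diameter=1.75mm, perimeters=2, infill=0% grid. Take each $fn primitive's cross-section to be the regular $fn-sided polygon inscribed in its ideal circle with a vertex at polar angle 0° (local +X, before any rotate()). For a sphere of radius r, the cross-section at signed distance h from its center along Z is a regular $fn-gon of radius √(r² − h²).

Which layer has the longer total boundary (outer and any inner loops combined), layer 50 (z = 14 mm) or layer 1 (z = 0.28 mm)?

layer 1 (z = 0.28 mm)

Layer 50 (z = 14): the cone is absent (z outside [0, 6]); the r=8.5 sphere at (5.5, 1) slices to a regular 16-gon of circumradius 8.485 (√(r²−h²) with h=0.5 from center) (perimeter = 2·16·8.485·sin(180°/16) = 52.97 mm); Combining (union): only the r=8.5 sphere at (5.5, 1) is present, so the union is just that shape — boundary = 52.97 mm. So its perimeter = 52.97 mm. Layer 1 (z = 0.28): the cone (r1=11.5→r2=8) has section circumradius 11.337 here — a regular 16-gon (perimeter = 2·16·11.337·sin(180°/16) = 70.77 mm); the sphere at (5.5, 1) does not reach this height (|z−center|=14.220 > r=8.5); Merging all regions: only the cone is present, so the union is just that shape — boundary = 70.77 mm. So its perimeter = 70.77 mm. Layer 1 is larger (70.77 vs 52.97 mm).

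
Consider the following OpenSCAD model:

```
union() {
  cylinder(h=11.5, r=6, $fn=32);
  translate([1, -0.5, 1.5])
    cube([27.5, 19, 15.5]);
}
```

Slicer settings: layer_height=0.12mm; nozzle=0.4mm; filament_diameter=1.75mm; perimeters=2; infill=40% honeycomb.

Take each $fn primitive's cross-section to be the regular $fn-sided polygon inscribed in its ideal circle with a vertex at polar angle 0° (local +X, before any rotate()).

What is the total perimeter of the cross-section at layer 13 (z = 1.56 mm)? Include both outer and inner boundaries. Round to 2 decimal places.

110.38 mm

At z = 1.56 mm: the cylinder: section is a regular 32-gon, circumradius r=6 (perimeter = 2·32·6.000·sin(180°/32) = 37.64 mm); the 27.5×19 cube at (1, -0.5) contributes its full rectangle (perimeter 93.00 mm); Combining (union): the regions partially overlap (shared area 24.63 mm²), so the edge portions inside another operand are dropped and the merged outline is re-measured after clipping — boundary = 110.38 mm. Overall, the cross-section is a single solid region. Total boundary length (outer) = 110.38 mm.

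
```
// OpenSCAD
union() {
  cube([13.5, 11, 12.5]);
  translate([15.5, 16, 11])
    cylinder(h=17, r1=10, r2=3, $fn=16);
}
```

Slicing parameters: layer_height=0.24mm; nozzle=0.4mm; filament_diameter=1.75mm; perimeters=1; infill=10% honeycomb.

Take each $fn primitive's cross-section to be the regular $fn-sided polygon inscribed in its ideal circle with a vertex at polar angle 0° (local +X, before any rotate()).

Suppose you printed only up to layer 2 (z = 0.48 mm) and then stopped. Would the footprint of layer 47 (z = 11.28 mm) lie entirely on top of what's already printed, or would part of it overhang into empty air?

Compare the two slices. At z = 0.48: the 13.5×11 cube contributes its full rectangle (area 148.50 mm²); the cone at (15.5, 16) does not reach this height (z outside [11, 28]); Combining (union): only the 13.5×11 cube is present, so the union is just that shape — area = 148.50 mm². At z = 11.28: the cube (footprint 13.5×11) is included at this height (area 148.50 mm²); the cone at (15.5, 16) (r1=10→r2=3) has section circumradius 9.885 here — a regular 16-gon (area = (16/2)·9.885²·sin(360°/16) = 299.13 mm²); Combining (union): the regions partially overlap — summed areas 447.63 mm² minus the doubly-counted overlap 18.82 mm² gives 428.81 mm² — area = 428.81 mm². Checking containment: at z = 11.28 the cross-section extends beyond the z = 0.48 cross-section by about 280.31 mm².

part overhangs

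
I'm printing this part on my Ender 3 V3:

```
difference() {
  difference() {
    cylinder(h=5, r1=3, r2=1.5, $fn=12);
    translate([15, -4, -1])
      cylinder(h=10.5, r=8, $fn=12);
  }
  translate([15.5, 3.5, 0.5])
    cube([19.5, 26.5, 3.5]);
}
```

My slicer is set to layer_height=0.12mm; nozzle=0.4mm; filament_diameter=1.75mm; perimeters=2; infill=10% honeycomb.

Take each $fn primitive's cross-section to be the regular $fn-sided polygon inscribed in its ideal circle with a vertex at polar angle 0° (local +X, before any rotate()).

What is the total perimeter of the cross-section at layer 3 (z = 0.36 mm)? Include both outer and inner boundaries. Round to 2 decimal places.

17.96 mm

At z = 0.36 mm: the cone contributes a regular 12-gon of circumradius 2.892 (interpolated between r1=3 and r2=1.5 at t=0.072) (perimeter = 2·12·2.892·sin(180°/12) = 17.96 mm); the r=8 cylinder at (15, -4) contributes a regular 12-gon of circumradius 8 (perimeter = 2·12·8.000·sin(180°/12) = 49.69 mm); After the difference (first − rest): starting from the cone, the r=8 cylinder at (15, -4) misses the remaining region (no effect) — boundary = 17.96 mm; the cube at (15.5, 3.5) does not reach this height (z outside [0.5, 4]); Taking the first minus the rest: none of the subtracted shapes is present at this height, so the result so far is unchanged — boundary = 17.96 mm. Overall, the cross-section is a single solid region. Total boundary length (outer) = 17.96 mm.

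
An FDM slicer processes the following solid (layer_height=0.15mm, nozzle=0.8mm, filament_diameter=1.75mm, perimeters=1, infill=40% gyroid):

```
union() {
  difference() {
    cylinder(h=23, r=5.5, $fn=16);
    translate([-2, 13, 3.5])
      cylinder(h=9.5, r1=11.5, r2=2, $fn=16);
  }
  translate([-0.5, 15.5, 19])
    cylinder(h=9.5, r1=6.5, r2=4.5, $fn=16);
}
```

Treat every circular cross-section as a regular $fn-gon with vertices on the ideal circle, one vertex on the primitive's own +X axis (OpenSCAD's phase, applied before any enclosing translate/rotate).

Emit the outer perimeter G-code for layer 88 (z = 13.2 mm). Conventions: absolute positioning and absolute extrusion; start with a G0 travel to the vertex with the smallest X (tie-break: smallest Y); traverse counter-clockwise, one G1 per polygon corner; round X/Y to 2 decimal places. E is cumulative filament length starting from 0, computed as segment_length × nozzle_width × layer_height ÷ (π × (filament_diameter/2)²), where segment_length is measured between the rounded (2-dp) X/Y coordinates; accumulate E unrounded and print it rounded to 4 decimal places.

G0 X-5.50 Y0.00 Z13.20
G1 X-5.08 Y-2.10 E0.1068
G1 X-3.89 Y-3.89 E0.2141
G1 X-2.10 Y-5.08 E0.3213
G1 X0.00 Y-5.50 E0.4282
G1 X2.10 Y-5.08 E0.5350
G1 X3.89 Y-3.89 E0.6422
G1 X5.08 Y-2.10 E0.7495
G1 X5.50 Y0.00 E0.8563
G1 X5.08 Y2.10 E0.9632
G1 X3.89 Y3.89 E1.0704
G1 X2.10 Y5.08 E1.1776
G1 X0.00 Y5.50 E1.2845
G1 X-2.10 Y5.08 E1.3913
G1 X-3.89 Y3.89 E1.4986
G1 X-5.08 Y2.10 E1.6058
G1 X-5.50 Y0.00 E1.7127

At z = 13.2 mm: the r=5.5 cylinder gives a regular 16-gon of circumradius 5.5 (constant along its height); the cone at (-2, 13) is not intersected at this z (z outside [3.5, 13]); Taking the first minus the rest: none of the subtracted shapes is present at this height, so the r=5.5 cylinder is unchanged — 1 connected region; the cone at (-0.5, 15.5) is absent (z outside [19, 28.5]); Merging all regions: only the result so far is present, so the union is just that shape — 1 connected region. The outline is a single polygon with 16 vertices. Extrusion per mm of travel: 0.8 × 0.15 / (π × 0.875²) = 0.049890. Accumulating E over each segment gives final E = 1.7127.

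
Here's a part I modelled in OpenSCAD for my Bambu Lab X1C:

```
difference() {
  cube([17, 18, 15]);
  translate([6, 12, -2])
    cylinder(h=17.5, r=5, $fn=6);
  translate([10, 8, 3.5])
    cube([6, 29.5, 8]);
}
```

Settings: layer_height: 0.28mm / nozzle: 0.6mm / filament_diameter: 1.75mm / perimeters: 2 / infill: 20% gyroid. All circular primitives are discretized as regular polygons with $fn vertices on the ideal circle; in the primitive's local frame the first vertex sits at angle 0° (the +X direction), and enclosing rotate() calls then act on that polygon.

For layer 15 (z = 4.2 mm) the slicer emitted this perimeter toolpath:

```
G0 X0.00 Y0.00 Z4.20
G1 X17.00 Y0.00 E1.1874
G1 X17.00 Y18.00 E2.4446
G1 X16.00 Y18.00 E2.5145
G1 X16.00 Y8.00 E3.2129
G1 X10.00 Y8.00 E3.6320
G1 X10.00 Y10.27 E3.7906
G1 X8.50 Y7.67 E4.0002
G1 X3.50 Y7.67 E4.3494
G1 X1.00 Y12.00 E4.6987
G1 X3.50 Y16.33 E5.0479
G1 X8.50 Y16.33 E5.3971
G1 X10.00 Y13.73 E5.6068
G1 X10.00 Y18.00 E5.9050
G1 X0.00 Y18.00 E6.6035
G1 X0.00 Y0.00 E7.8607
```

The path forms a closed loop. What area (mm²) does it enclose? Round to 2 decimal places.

Apply the shoelace formula to the sequence of (X, Y) vertices; enclosed area = 182.78 mm².

182.78 mm²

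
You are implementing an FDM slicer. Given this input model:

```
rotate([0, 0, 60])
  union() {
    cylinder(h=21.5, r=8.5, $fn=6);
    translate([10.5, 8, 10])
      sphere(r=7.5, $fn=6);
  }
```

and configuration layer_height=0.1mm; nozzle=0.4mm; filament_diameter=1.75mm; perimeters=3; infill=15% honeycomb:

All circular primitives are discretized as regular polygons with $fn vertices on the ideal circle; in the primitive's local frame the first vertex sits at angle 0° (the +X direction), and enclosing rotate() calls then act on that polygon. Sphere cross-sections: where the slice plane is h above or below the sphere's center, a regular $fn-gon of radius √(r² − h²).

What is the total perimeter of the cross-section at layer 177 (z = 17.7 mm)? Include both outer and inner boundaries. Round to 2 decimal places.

51.00 mm

At z = 17.7 mm: the r=8.5 cylinder gives a regular 6-gon of circumradius 8.5 (constant along its height) (perimeter = 2·6·8.500·sin(180°/6) = 51.00 mm); the sphere at (10.5, 8) does not reach this height (|z−center|=7.700 > r=7.5); Taking the union: only the r=8.5 cylinder is present, so the union is just that shape — boundary = 51.00 mm; (rotated 60° about Z; rotation is an isometry so areas/perimeters/island counts are preserved). Overall, the cross-section is a single solid region. Total boundary length (outer) = 51.00 mm.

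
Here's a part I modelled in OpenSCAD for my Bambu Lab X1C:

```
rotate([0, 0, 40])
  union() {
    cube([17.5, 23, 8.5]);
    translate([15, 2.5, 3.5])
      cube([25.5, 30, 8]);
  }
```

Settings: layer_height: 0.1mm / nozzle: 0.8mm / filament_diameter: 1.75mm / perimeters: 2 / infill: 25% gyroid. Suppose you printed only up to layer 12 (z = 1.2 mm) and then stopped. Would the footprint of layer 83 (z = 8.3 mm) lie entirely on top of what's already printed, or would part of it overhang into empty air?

Compare the two slices. At z = 1.2: the cube is present — its section is the full 17.5×23 rectangle (area 402.50 mm²); the cube at (15, 2.5) is not intersected at this z (z outside [3.5, 11.5]); Merging all regions: only the 17.5×23 cube is present, so the union is just that shape — area = 402.50 mm²; (whole slice rotated 40° about Z — lengths, areas and connectivity unchanged). At z = 8.3: the 17.5×23 cube contributes its full rectangle (area 402.50 mm²); the cube at (15, 2.5) (footprint 25.5×30) is included at this height (area 765.00 mm²); Combining (union): the regions partially overlap — summed areas 1167.50 mm² minus the doubly-counted overlap 51.25 mm² gives 1116.25 mm² — area = 1116.25 mm²; (whole slice rotated 40° about Z — lengths, areas and connectivity unchanged). Checking containment: at z = 8.3 the cross-section extends beyond the z = 1.2 cross-section by about 713.75 mm².

part overhangs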